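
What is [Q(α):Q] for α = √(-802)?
[Q(α):Q] = 2

[Q(α):Q] equals the degree of the minimal polynomial of α. Here α^2 = -802 and x^2 + 802 is irreducible (d = -802 is squarefree, ≠ 1, hence not a square), so deg(m_α) = 2. Thus [Q(α):Q] = 2.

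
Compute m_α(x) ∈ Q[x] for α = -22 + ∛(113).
m_α(x) = x^3 + 66x^2 + 1452x + 10535

Set β = α + 22 = ∛(113), so β^3 = 113. Then (α + 22)^3 - 113 = 0, i.e. α is a root of g(x) = (x + 22)^3 - 113 = x^3 + 66x^2 + 1452x + 10535. Since g(x) = h(x + 22) where h(x) = x^3 - 113, and h is irreducible over Q (because 113 is not a perfect cube, so h has no rational root, and a monic cubic with no rational root is irreducible), g is also irreducible (irreducibility is preserved under the substitution x → x + 22). Hence m_α(x) = x^3 + 66x^2 + 1452x + 10535.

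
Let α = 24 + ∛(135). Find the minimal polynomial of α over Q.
m_α(x) = x^3 - 72x^2 + 1728x - 13959

Set β = α - 24 = ∛(135), so β^3 = 135. Then (α - 24)^3 - 135 = 0, i.e. α is a root of g(x) = (x - 24)^3 - 135 = x^3 - 72x^2 + 1728x - 13959. Since g(x) = h(x - 24) where h(x) = x^3 - 135, and h is irreducible over Q (because 135 is not a perfect cube, so h has no rational root, and a monic cubic with no rational root is irreducible), g is also irreducible (irreducibility is preserved under the substitution x → x - 24). Hence m_α(x) = x^3 - 72x^2 + 1728x - 13959.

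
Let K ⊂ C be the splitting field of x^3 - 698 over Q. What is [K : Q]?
[K : Q] = 6

The roots of x^3 - 698 are ∛698, ω∛698, ω^2∛698 where ω = e^(2πi/3) is a primitive cube root of unity, so K = Q(∛698, ω). Now [Q(∛698):Q] = 3 (since 698 is not a perfect cube, x^3 - 698 is irreducible) and [Q(ω):Q] = 2. Both 2 and 3 divide [K:Q], and [K:Q] ≤ 3·2 = 6, so [K:Q] = 6. (Equivalently: Q(∛698) ⊂ R but ω ∉ R, so [K : Q(∛698)] = 2.)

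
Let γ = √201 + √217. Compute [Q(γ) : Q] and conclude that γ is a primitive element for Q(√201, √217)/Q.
[Q(γ) : Q] = 4 (equivalently, Q(γ) = Q(√201, √217))

Obviously Q(γ) ⊆ Q(√201, √217), and [Q(√201, √217):Q] = 4 (since 201, 217 are distinct squarefree integers > 1 with 43617 not a perfect square). To show equality we compute the minimal polynomial of γ. From γ = √201 + √217: γ^2 = 201 + 2√(43617) + 217 = 418 + 2√(43617), so γ^2 - 418 = 2√(43617); squaring, (γ^2 - 418)^2 = 4·43617, i.e. γ^4 - 836γ^2 + 174724 - 174468 = 0, i.e. γ^4 - 836γ^2 + 256 = 0. So γ is a root of x^4 - 836x^2 + 256. This polynomial is irreducible over Q: it has no rational root (each ±√201 ± √217 is irrational), and any factorization into two quadratics over Q would force √(43617) ∈ Q (pairing opposite roots) or √201, √217 ∈ Q (other pairings), all impossible. Hence [Q(γ):Q] = 4 = [Q(√201, √217):Q], so Q(γ) = Q(√201, √217).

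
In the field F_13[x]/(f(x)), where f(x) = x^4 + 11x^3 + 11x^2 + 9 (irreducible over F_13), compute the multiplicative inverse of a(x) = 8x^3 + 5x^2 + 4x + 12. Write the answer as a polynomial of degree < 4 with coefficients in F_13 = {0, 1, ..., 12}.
a(x)^(-1) ≡ 6x^3 + 5x^2 + 8x + 5 (mod f(x))

Since f is irreducible over F_13, F_13[x]/(f) is a field and a(x) ≠ 0 has an inverse. Apply the extended Euclidean algorithm to f(x) and a(x) in F_13[x]: f(x) = (5x + 8)·a(x) + (3x^2 + 12x + 4);  a(x) = (7x + 4)·(3x^2 + 12x + 4) + (6x + 9);  (3x^2 + 12x + 4) = (7x + 11)·(6x + 9) + (9). The last nonzero remainder is the constant 9 = gcd(f, a) in F_13. Back-substituting through the division chain expresses 9 = s(x)·a(x) + t(x)·f(x) with s(x) ≡ 2x^3 + 6x^2 + 7x + 6 (mod f), so (2x^3 + 6x^2 + 7x + 6)·a(x) ≡ 9 (mod f). Multiplying by 9^(-1) ≡ 3 in F_13 gives a(x)^(-1) ≡ 3·(2x^3 + 6x^2 + 7x + 6) ≡ 6x^3 + 5x^2 + 8x + 5 (mod f). Check: (8x^3 + 5x^2 + 4x + 12)·(6x^3 + 5x^2 + 8x + 5) = 9x^6 + 5x^5 + 9x^4 + 3x^3 + 12x + 8 ≡ 1 (mod x^4 + 11x^3 + 11x^2 + 9).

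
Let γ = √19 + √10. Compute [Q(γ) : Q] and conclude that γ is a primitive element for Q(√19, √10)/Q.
[Q(γ) : Q] = 4 (equivalently, Q(γ) = Q(√19, √10))

Obviously Q(γ) ⊆ Q(√19, √10), and [Q(√19, √10):Q] = 4 (since 19, 10 are distinct squarefree integers > 1 with 190 not a perfect square). To show equality we compute the minimal polynomial of γ. From γ = √19 + √10: γ^2 = 19 + 2√(190) + 10 = 29 + 2√(190), so γ^2 - 29 = 2√(190); squaring, (γ^2 - 29)^2 = 4·190, i.e. γ^4 - 58γ^2 + 841 - 760 = 0, i.e. γ^4 - 58γ^2 + 81 = 0. So γ is a root of x^4 - 58x^2 + 81. This polynomial is irreducible over Q: it has no rational root (each ±√19 ± √10 is irrational), and any factorization into two quadratics over Q would force √(190) ∈ Q (pairing opposite roots) or √19, √10 ∈ Q (other pairings), all impossible. Hence [Q(γ):Q] = 4 = [Q(√19, √10):Q], so Q(γ) = Q(√19, √10).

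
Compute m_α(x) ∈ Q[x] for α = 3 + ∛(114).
m_α(x) = x^3 - 9x^2 + 27x - 141

Set β = α - 3 = ∛(114), so β^3 = 114. Then (α - 3)^3 - 114 = 0, i.e. α is a root of g(x) = (x - 3)^3 - 114 = x^3 - 9x^2 + 27x - 141. Since g(x) = h(x - 3) where h(x) = x^3 - 114, and h is irreducible over Q (because 114 is not a perfect cube, so h has no rational root, and a monic cubic with no rational root is irreducible), g is also irreducible (irreducibility is preserved under the substitution x → x - 3). Hence m_α(x) = x^3 - 9x^2 + 27x - 141.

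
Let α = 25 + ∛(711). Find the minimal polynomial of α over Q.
m_α(x) = x^3 - 75x^2 + 1875x - 16336

Set β = α - 25 = ∛(711), so β^3 = 711. Then (α - 25)^3 - 711 = 0, i.e. α is a root of g(x) = (x - 25)^3 - 711 = x^3 - 75x^2 + 1875x - 16336. Since g(x) = h(x - 25) where h(x) = x^3 - 711, and h is irreducible over Q (because 711 is not a perfect cube, so h has no rational root, and a monic cubic with no rational root is irreducible), g is also irreducible (irreducibility is preserved under the substitution x → x - 25). Hence m_α(x) = x^3 - 75x^2 + 1875x - 16336.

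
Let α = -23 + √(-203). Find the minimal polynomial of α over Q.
m_α(x) = x^2 + 46x + 732

From α + 23 = √(-203), squaring gives (α + 23)^2 = -203, i.e. α^2 + 46α + 529 = -203, so α^2 + 46α + 732 = 0. The discriminant of x^2 + 46x + 732 is (46)^2 - 4·(732) = 2116 - 2928 = -812, and 4·(-203) is not a perfect square in Q since -203 is squarefree and ≠ 1. Hence x^2 + 46x + 732 is irreducible over Q and is the minimal polynomial of α.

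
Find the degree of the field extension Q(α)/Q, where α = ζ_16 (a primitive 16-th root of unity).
[Q(α):Q] = 8

The minimal polynomial of ζ_16 over Q is the 16-th cyclotomic polynomial Φ_16(x), which is irreducible over Q and has degree φ(16) = 8. Hence [Q(α):Q] = φ(16) = 8.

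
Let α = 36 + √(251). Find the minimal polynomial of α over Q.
m_α(x) = x^2 - 72x + 1045

From α - 36 = √(251), squaring gives (α - 36)^2 = 251, i.e. α^2 - 72α + 1296 = 251, so α^2 - 72α + 1045 = 0. The discriminant of x^2 - 72x + 1045 is (-72)^2 - 4·(1045) = 5184 - 4180 = 1004, and 4·(251) is not a perfect square in Q since 251 is squarefree and ≠ 1. Hence x^2 - 72x + 1045 is irreducible over Q and is the minimal polynomial of α.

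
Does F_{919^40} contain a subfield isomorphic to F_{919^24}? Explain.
No: F_{919^24} is not a subfield of F_{919^40}

F_{p^m} embeds in F_{p^n} iff m | n. Here 24 ∤ 40 (since 40 = 1·24 + 16 with remainder 16 ≠ 0), so F_{919^24} is not a subfield of F_{919^40}. Equivalently: if it were, the tower law would give 24 = [F_{919^24}:F_919] dividing [F_{919^40}:F_919] = 40, contradiction.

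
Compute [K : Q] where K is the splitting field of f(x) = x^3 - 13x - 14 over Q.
[K : Q] = 6

By the rational root test, any rational root of the monic integer polynomial f(x) = x^3 - 13x - 14 must be an integer dividing the constant term -14, i.e. one of ±{1, 2, 7, 14}. Evaluating: f(1) = -26, f(-1) = -2, f(2) = -32, f(-2) = 4, f(7) = 238, f(-7) = -266, f(14) = 2548, f(-14) = -2576; none is 0, so f has no rational root and is therefore irreducible over Q (a cubic with no linear factor over a field is irreducible). For an irreducible cubic, the Galois group is A_3 or S_3 according as the discriminant disc(f) = -4a^3 - 27b^2 = -4·(-13)^3 - 27·(-14)^2 = 3496 is or is not a square in Q. Here disc(f) = 3496 is not a perfect square in Q, so the Galois group of f over Q is not contained in A_3 and must be all of S_3. The splitting field has degree |S_3| = 6 over Q, so [K : Q] = 6.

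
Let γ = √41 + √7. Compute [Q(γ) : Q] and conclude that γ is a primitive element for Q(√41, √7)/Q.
[Q(γ) : Q] = 4 (equivalently, Q(γ) = Q(√41, √7))

Obviously Q(γ) ⊆ Q(√41, √7), and [Q(√41, √7):Q] = 4 (since 41, 7 are distinct squarefree integers > 1 with 287 not a perfect square). To show equality we compute the minimal polynomial of γ. From γ = √41 + √7: γ^2 = 41 + 2√(287) + 7 = 48 + 2√(287), so γ^2 - 48 = 2√(287); squaring, (γ^2 - 48)^2 = 4·287, i.e. γ^4 - 96γ^2 + 2304 - 1148 = 0, i.e. γ^4 - 96γ^2 + 1156 = 0. So γ is a root of x^4 - 96x^2 + 1156. This polynomial is irreducible over Q: it has no rational root (each ±√41 ± √7 is irrational), and any factorization into two quadratics over Q would force √(287) ∈ Q (pairing opposite roots) or √41, √7 ∈ Q (other pairings), all impossible. Hence [Q(γ):Q] = 4 = [Q(√41, √7):Q], so Q(γ) = Q(√41, √7).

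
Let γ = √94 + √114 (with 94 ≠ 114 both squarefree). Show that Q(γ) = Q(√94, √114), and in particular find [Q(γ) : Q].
[Q(γ) : Q] = 4 (equivalently, Q(γ) = Q(√94, √114))

Obviously Q(γ) ⊆ Q(√94, √114), and [Q(√94, √114):Q] = 4 (since 94, 114 are distinct squarefree integers > 1 with 10716 not a perfect square). To show equality we compute the minimal polynomial of γ. From γ = √94 + √114: γ^2 = 94 + 2√(10716) + 114 = 208 + 2√(10716), so γ^2 - 208 = 2√(10716); squaring, (γ^2 - 208)^2 = 4·10716, i.e. γ^4 - 416γ^2 + 43264 - 42864 = 0, i.e. γ^4 - 416γ^2 + 400 = 0. So γ is a root of x^4 - 416x^2 + 400. This polynomial is irreducible over Q: it has no rational root (each ±√94 ± √114 is irrational), and any factorization into two quadratics over Q would force √(10716) ∈ Q (pairing opposite roots) or √94, √114 ∈ Q (other pairings), all impossible. Hence [Q(γ):Q] = 4 = [Q(√94, √114):Q], so Q(γ) = Q(√94, √114).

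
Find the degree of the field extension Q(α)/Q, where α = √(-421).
[Q(α):Q] = 2

[Q(α):Q] equals the degree of the minimal polynomial of α. Here α^2 = -421 and x^2 + 421 is irreducible (d = -421 is squarefree, ≠ 1, hence not a square), so deg(m_α) = 2. Thus [Q(α):Q] = 2.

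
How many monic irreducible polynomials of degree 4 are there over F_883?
There are 151978539258 monic irreducible polynomials of degree 4 over F_883

Each element of F_{883^4} that lies in no proper subfield is a root of exactly one monic irreducible of degree 4 over F_883, and each such polynomial has 4 distinct roots in F_{883^4}. By Möbius inversion the count is N_883(4) = (1/4) Σ_{d|4} μ(4/d) · 883^d = (1/4)(μ(4)·883^1 + μ(2)·883^2 + μ(1)·883^4) = 607914157032/4 = 151978539258.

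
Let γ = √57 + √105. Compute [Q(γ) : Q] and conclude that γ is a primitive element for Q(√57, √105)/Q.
[Q(γ) : Q] = 4 (equivalently, Q(γ) = Q(√57, √105))

Obviously Q(γ) ⊆ Q(√57, √105), and [Q(√57, √105):Q] = 4 (since 57, 105 are distinct squarefree integers > 1 with 5985 not a perfect square). To show equality we compute the minimal polynomial of γ. From γ = √57 + √105: γ^2 = 57 + 2√(5985) + 105 = 162 + 2√(5985), so γ^2 - 162 = 2√(5985); squaring, (γ^2 - 162)^2 = 4·5985, i.e. γ^4 - 324γ^2 + 26244 - 23940 = 0, i.e. γ^4 - 324γ^2 + 2304 = 0. So γ is a root of x^4 - 324x^2 + 2304. This polynomial is irreducible over Q: it has no rational root (each ±√57 ± √105 is irrational), and any factorization into two quadratics over Q would force √(5985) ∈ Q (pairing opposite roots) or √57, √105 ∈ Q (other pairings), all impossible. Hence [Q(γ):Q] = 4 = [Q(√57, √105):Q], so Q(γ) = Q(√57, √105).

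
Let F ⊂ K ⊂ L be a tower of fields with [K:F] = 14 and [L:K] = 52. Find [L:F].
[L:F] = 728

The tower law says that for any tower of field extensions F ⊂ K ⊂ L with finite degrees, [L:F] = [L:K] · [K:F]. Here this gives [L:F] = 52 · 14 = 728.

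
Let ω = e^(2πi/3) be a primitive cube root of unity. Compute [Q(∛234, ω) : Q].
[Q(∛234, ω) : Q] = 6

[Q(∛234):Q] = 3 (min poly x^3 - 234, irreducible since 234 is not a perfect cube). [Q(ω):Q] = 2 (min poly x^2 + x + 1). Since Q(∛234) ⊂ R and ω ∉ R, we have ω ∉ Q(∛234), so x^2 + x + 1 remains irreducible over Q(∛234) and [Q(∛234, ω) : Q(∛234)] = 2. By the tower law, [Q(∛234, ω) : Q] = 3 · 2 = 6. (In fact Q(∛234, ω) is the splitting field of x^3 - 234 over Q.)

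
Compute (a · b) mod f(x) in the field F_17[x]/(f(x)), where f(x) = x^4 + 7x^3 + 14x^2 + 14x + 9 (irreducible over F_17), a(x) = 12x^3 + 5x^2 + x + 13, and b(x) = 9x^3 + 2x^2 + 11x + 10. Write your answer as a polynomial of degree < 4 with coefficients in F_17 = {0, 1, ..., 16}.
a · b ≡ 6x^3 + 3x^2 + 3x + 4 (mod f(x))

Multiply in F_17[x]: a(x)·b(x) = (12x^3 + 5x^2 + x + 13)·(9x^3 + 2x^2 + 11x + 10) = 6x^6 + x^5 + 15x^4 + 5x^3 + 2x^2 + 11. This has degree ≥ 4, so divide by f(x) over F_17: 6x^6 + x^5 + 15x^4 + 5x^3 + 2x^2 + 11 = (6x^2 + 10x + 14)·(x^4 + 7x^3 + 14x^2 + 14x + 9) + (6x^3 + 3x^2 + 3x + 4). Hence a·b ≡ 6x^3 + 3x^2 + 3x + 4 (mod f). (F_17[x]/(f) is a field with 17^4 = 83521 elements since f is irreducible of degree 4.)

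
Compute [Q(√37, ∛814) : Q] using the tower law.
[Q(√37, ∛814) : Q] = 6

Let L = Q(√37, ∛814). Since Q(√37) ⊂ L and [Q(√37):Q] = 2, the tower law gives 2 | [L:Q]. Likewise Q(∛814) ⊂ L with [Q(∛814):Q] = 3 (because 814 is not a perfect cube), so 3 | [L:Q]. As gcd(2,3) = 1, [L:Q] is divisible by 6. Conversely L is generated over Q by √37 and ∛814, so [L:Q] ≤ 2·3 = 6. Therefore [Q(√37, ∛814) : Q] = 6.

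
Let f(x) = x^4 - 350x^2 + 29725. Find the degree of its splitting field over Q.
[K : Q] = 4

Solving the quadratic in x^2: x^2 = (350 ± √(350^2 - 4·29725))/2 = (350 ± √3600)/2 = (350 ± 60)/2, giving x^2 = 145 or x^2 = 205. So f(x) = (x^2 - 145)(x^2 - 205) and the roots of f are ±√145, ±√205. Hence the splitting field is K = Q(√145, √205). Since 145 and 205 are distinct squarefree integers > 1, their product 29725 is not a perfect square, so √205 ∉ Q(√145). By the tower law [K:Q] = [Q(√145,√205):Q(√145)] · [Q(√145):Q] = 2 · 2 = 4.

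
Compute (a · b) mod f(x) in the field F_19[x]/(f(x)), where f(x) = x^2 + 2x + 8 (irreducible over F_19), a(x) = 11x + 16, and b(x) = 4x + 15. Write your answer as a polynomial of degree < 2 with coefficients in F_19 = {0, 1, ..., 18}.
a · b ≡ 8x + 2 (mod f(x))

Multiply in F_19[x]: a(x)·b(x) = (11x + 16)·(4x + 15) = 6x^2 + x + 12. This has degree ≥ 2, so divide by f(x) over F_19: 6x^2 + x + 12 = (6)·(x^2 + 2x + 8) + (8x + 2). Hence a·b ≡ 8x + 2 (mod f). (F_19[x]/(f) is a field with 19^2 = 361 elements since f is irreducible of degree 2.)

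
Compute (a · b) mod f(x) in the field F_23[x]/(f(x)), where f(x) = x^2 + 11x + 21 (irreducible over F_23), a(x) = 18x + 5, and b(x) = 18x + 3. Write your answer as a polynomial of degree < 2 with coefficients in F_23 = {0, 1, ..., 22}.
a · b ≡ 7x + 19 (mod f(x))

Multiply in F_23[x]: a(x)·b(x) = (18x + 5)·(18x + 3) = 2x^2 + 6x + 15. This has degree ≥ 2, so divide by f(x) over F_23: 2x^2 + 6x + 15 = (2)·(x^2 + 11x + 21) + (7x + 19). Hence a·b ≡ 7x + 19 (mod f). (F_23[x]/(f) is a field with 23^2 = 529 elements since f is irreducible of degree 2.)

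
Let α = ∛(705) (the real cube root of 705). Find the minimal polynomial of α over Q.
m_α(x) = x^3 - 705

α satisfies α^3 = 705, so x^3 - 705 annihilates α. By the rational root test, a rational root p/q (in lowest terms) of x^3 - 705 would satisfy p^3 = 705 q^3, forcing q = 1 and p^3 = 705; but 705 is not a perfect cube, contradiction. A monic cubic over Q with no rational root is irreducible (any nontrivial factorization would include a linear factor). Hence x^3 - 705 is the minimal polynomial of α, and in particular [Q(α):Q] = 3.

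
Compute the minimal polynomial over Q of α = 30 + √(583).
m_α(x) = x^2 - 60x + 317

From α - 30 = √(583), squaring gives (α - 30)^2 = 583, i.e. α^2 - 60α + 900 = 583, so α^2 - 60α + 317 = 0. The discriminant of x^2 - 60x + 317 is (-60)^2 - 4·(317) = 3600 - 1268 = 2332, and 4·(583) is not a perfect square in Q since 583 is squarefree and ≠ 1. Hence x^2 - 60x + 317 is irreducible over Q and is the minimal polynomial of α.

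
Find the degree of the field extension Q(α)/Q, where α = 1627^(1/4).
[Q(α):Q] = 4

α is a root of x^4 - 1627. By Eisenstein's criterion at the prime p = 1627 (which divides the constant term 1627 but p^2 = 2647129 does not, since 1627 is squarefree), x^4 - 1627 is irreducible over Q. Hence [Q(α):Q] = 4.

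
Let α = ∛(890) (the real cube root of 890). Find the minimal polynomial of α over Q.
m_α(x) = x^3 - 890

α satisfies α^3 = 890, so x^3 - 890 annihilates α. By the rational root test, a rational root p/q (in lowest terms) of x^3 - 890 would satisfy p^3 = 890 q^3, forcing q = 1 and p^3 = 890; but 890 is not a perfect cube, contradiction. A monic cubic over Q with no rational root is irreducible (any nontrivial factorization would include a linear factor). Hence x^3 - 890 is the minimal polynomial of α, and in particular [Q(α):Q] = 3.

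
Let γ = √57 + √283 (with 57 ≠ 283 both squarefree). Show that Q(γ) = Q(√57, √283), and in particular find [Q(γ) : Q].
[Q(γ) : Q] = 4 (equivalently, Q(γ) = Q(√57, √283))

Obviously Q(γ) ⊆ Q(√57, √283), and [Q(√57, √283):Q] = 4 (since 57, 283 are distinct squarefree integers > 1 with 16131 not a perfect square). To show equality we compute the minimal polynomial of γ. From γ = √57 + √283: γ^2 = 57 + 2√(16131) + 283 = 340 + 2√(16131), so γ^2 - 340 = 2√(16131); squaring, (γ^2 - 340)^2 = 4·16131, i.e. γ^4 - 680γ^2 + 115600 - 64524 = 0, i.e. γ^4 - 680γ^2 + 51076 = 0. So γ is a root of x^4 - 680x^2 + 51076. This polynomial is irreducible over Q: it has no rational root (each ±√57 ± √283 is irrational), and any factorization into two quadratics over Q would force √(16131) ∈ Q (pairing opposite roots) or √57, √283 ∈ Q (other pairings), all impossible. Hence [Q(γ):Q] = 4 = [Q(√57, √283):Q], so Q(γ) = Q(√57, √283).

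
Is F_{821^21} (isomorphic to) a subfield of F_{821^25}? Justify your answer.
No: F_{821^21} is not a subfield of F_{821^25}

F_{p^m} embeds in F_{p^n} iff m | n. Here 21 ∤ 25 (since 25 = 1·21 + 4 with remainder 4 ≠ 0), so F_{821^21} is not a subfield of F_{821^25}. Equivalently: if it were, the tower law would give 21 = [F_{821^21}:F_821] dividing [F_{821^25}:F_821] = 25, contradiction.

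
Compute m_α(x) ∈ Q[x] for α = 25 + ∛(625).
m_α(x) = x^3 - 75x^2 + 1875x - 16250

Set β = α - 25 = ∛(625), so β^3 = 625. Then (α - 25)^3 - 625 = 0, i.e. α is a root of g(x) = (x - 25)^3 - 625 = x^3 - 75x^2 + 1875x - 16250. Since g(x) = h(x - 25) where h(x) = x^3 - 625, and h is irreducible over Q (because 625 is not a perfect cube, so h has no rational root, and a monic cubic with no rational root is irreducible), g is also irreducible (irreducibility is preserved under the substitution x → x - 25). Hence m_α(x) = x^3 - 75x^2 + 1875x - 16250.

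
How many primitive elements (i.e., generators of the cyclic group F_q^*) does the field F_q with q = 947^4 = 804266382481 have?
There are φ(804266382480) = 188026675200 primitive elements

F_q^* is cyclic of order q - 1 = 804266382480. A cyclic group of order m has exactly φ(m) generators. Here m = 804266382480 = 2^4 · 3 · 5 · 11 · 43 · 79 · 89681, so the number of primitive elements is φ(804266382480) = 188026675200.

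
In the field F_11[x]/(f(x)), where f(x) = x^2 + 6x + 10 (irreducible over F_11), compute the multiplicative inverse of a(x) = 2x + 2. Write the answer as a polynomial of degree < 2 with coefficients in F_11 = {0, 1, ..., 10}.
a(x)^(-1) ≡ x + 5 (mod f(x))

Since f is irreducible over F_11, F_11[x]/(f) is a field and a(x) ≠ 0 has an inverse. Apply the extended Euclidean algorithm to f(x) and a(x) in F_11[x]: f(x) = (6x + 8)·a(x) + (5). The last nonzero remainder is the constant 5 = gcd(f, a) in F_11. Back-substituting through the division chain expresses 5 = s(x)·a(x) + t(x)·f(x) with s(x) ≡ 5x + 3 (mod f), so (5x + 3)·a(x) ≡ 5 (mod f). Multiplying by 5^(-1) ≡ 9 in F_11 gives a(x)^(-1) ≡ 9·(5x + 3) ≡ x + 5 (mod f). Check: (2x + 2)·(x + 5) = 2x^2 + x + 10 ≡ 1 (mod x^2 + 6x + 10).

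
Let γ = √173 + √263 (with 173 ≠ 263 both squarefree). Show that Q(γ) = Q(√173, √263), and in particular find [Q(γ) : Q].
[Q(γ) : Q] = 4 (equivalently, Q(γ) = Q(√173, √263))

Obviously Q(γ) ⊆ Q(√173, √263), and [Q(√173, √263):Q] = 4 (since 173, 263 are distinct squarefree integers > 1 with 45499 not a perfect square). To show equality we compute the minimal polynomial of γ. From γ = √173 + √263: γ^2 = 173 + 2√(45499) + 263 = 436 + 2√(45499), so γ^2 - 436 = 2√(45499); squaring, (γ^2 - 436)^2 = 4·45499, i.e. γ^4 - 872γ^2 + 190096 - 181996 = 0, i.e. γ^4 - 872γ^2 + 8100 = 0. So γ is a root of x^4 - 872x^2 + 8100. This polynomial is irreducible over Q: it has no rational root (each ±√173 ± √263 is irrational), and any factorization into two quadratics over Q would force √(45499) ∈ Q (pairing opposite roots) or √173, √263 ∈ Q (other pairings), all impossible. Hence [Q(γ):Q] = 4 = [Q(√173, √263):Q], so Q(γ) = Q(√173, √263).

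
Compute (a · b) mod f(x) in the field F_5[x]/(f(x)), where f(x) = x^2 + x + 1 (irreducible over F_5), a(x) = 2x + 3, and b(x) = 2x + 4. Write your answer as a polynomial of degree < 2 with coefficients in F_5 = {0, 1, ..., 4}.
a · b ≡ 3 (mod f(x))

Multiply in F_5[x]: a(x)·b(x) = (2x + 3)·(2x + 4) = 4x^2 + 4x + 2. This has degree ≥ 2, so divide by f(x) over F_5: 4x^2 + 4x + 2 = (4)·(x^2 + x + 1) + (3). Hence a·b ≡ 3 (mod f). (F_5[x]/(f) is a field with 5^2 = 25 elements since f is irreducible of degree 2.)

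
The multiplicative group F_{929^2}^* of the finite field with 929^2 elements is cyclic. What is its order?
|F_{929^2}^*| = 863040

F_{929^2} has 929^2 = 863041 elements; its multiplicative group consists of all nonzero elements, so |F_{929^2}^*| = 863041 - 1 = 863040. (It is cyclic since any finite subgroup of the multiplicative group of a field is cyclic.)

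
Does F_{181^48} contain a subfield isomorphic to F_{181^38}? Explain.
No: F_{181^38} is not a subfield of F_{181^48}

F_{p^m} embeds in F_{p^n} iff m | n. Here 38 ∤ 48 (since 48 = 1·38 + 10 with remainder 10 ≠ 0), so F_{181^38} is not a subfield of F_{181^48}. Equivalently: if it were, the tower law would give 38 = [F_{181^38}:F_181] dividing [F_{181^48}:F_181] = 48, contradiction.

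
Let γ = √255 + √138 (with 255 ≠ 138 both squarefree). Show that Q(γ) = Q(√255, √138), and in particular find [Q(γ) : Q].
[Q(γ) : Q] = 4 (equivalently, Q(γ) = Q(√255, √138))

Obviously Q(γ) ⊆ Q(√255, √138), and [Q(√255, √138):Q] = 4 (since 255, 138 are distinct squarefree integers > 1 with 35190 not a perfect square). To show equality we compute the minimal polynomial of γ. From γ = √255 + √138: γ^2 = 255 + 2√(35190) + 138 = 393 + 2√(35190), so γ^2 - 393 = 2√(35190); squaring, (γ^2 - 393)^2 = 4·35190, i.e. γ^4 - 786γ^2 + 154449 - 140760 = 0, i.e. γ^4 - 786γ^2 + 13689 = 0. So γ is a root of x^4 - 786x^2 + 13689. This polynomial is irreducible over Q: it has no rational root (each ±√255 ± √138 is irrational), and any factorization into two quadratics over Q would force √(35190) ∈ Q (pairing opposite roots) or √255, √138 ∈ Q (other pairings), all impossible. Hence [Q(γ):Q] = 4 = [Q(√255, √138):Q], so Q(γ) = Q(√255, √138).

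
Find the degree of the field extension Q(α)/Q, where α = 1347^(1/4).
[Q(α):Q] = 4

α is a root of x^4 - 1347. By Eisenstein's criterion at the prime p = 3 (which divides the constant term 1347 but p^2 = 9 does not, since 1347 is squarefree), x^4 - 1347 is irreducible over Q. Hence [Q(α):Q] = 4.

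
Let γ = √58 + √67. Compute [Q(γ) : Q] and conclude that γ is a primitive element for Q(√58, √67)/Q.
[Q(γ) : Q] = 4 (equivalently, Q(γ) = Q(√58, √67))

Obviously Q(γ) ⊆ Q(√58, √67), and [Q(√58, √67):Q] = 4 (since 58, 67 are distinct squarefree integers > 1 with 3886 not a perfect square). To show equality we compute the minimal polynomial of γ. From γ = √58 + √67: γ^2 = 58 + 2√(3886) + 67 = 125 + 2√(3886), so γ^2 - 125 = 2√(3886); squaring, (γ^2 - 125)^2 = 4·3886, i.e. γ^4 - 250γ^2 + 15625 - 15544 = 0, i.e. γ^4 - 250γ^2 + 81 = 0. So γ is a root of x^4 - 250x^2 + 81. This polynomial is irreducible over Q: it has no rational root (each ±√58 ± √67 is irrational), and any factorization into two quadratics over Q would force √(3886) ∈ Q (pairing opposite roots) or √58, √67 ∈ Q (other pairings), all impossible. Hence [Q(γ):Q] = 4 = [Q(√58, √67):Q], so Q(γ) = Q(√58, √67).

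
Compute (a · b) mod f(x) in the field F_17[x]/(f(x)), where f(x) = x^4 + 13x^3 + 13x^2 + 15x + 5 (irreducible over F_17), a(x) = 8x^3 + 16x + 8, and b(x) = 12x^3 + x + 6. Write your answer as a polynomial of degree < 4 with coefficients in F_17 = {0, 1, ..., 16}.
a · b ≡ 16x^3 + 12x^2 + 10x + 5 (mod f(x))

Multiply in F_17[x]: a(x)·b(x) = (8x^3 + 16x + 8)·(12x^3 + x + 6) = 11x^6 + 13x^4 + 8x^3 + 16x^2 + 2x + 14. This has degree ≥ 4, so divide by f(x) over F_17: 11x^6 + 13x^4 + 8x^3 + 16x^2 + 2x + 14 = (11x^2 + 10x + 12)·(x^4 + 13x^3 + 13x^2 + 15x + 5) + (16x^3 + 12x^2 + 10x + 5). Hence a·b ≡ 16x^3 + 12x^2 + 10x + 5 (mod f). (F_17[x]/(f) is a field with 17^4 = 83521 elements since f is irreducible of degree 4.)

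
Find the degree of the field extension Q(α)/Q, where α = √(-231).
[Q(α):Q] = 2

[Q(α):Q] equals the degree of the minimal polynomial of α. Here α^2 = -231 and x^2 + 231 is irreducible (d = -231 is squarefree, ≠ 1, hence not a square), so deg(m_α) = 2. Thus [Q(α):Q] = 2.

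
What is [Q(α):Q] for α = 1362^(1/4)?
[Q(α):Q] = 4

α is a root of x^4 - 1362. By Eisenstein's criterion at the prime p = 2 (which divides the constant term 1362 but p^2 = 4 does not, since 1362 is squarefree), x^4 - 1362 is irreducible over Q. Hence [Q(α):Q] = 4.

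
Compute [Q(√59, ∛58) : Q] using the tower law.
[Q(√59, ∛58) : Q] = 6

Let L = Q(√59, ∛58). Since Q(√59) ⊂ L and [Q(√59):Q] = 2, the tower law gives 2 | [L:Q]. Likewise Q(∛58) ⊂ L with [Q(∛58):Q] = 3 (because 58 is not a perfect cube), so 3 | [L:Q]. As gcd(2,3) = 1, [L:Q] is divisible by 6. Conversely L is generated over Q by √59 and ∛58, so [L:Q] ≤ 2·3 = 6. Therefore [Q(√59, ∛58) : Q] = 6.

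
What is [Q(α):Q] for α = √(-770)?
[Q(α):Q] = 2

[Q(α):Q] equals the degree of the minimal polynomial of α. Here α^2 = -770 and x^2 + 770 is irreducible (d = -770 is squarefree, ≠ 1, hence not a square), so deg(m_α) = 2. Thus [Q(α):Q] = 2.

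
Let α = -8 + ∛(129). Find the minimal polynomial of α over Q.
m_α(x) = x^3 + 24x^2 + 192x + 383

Set β = α + 8 = ∛(129), so β^3 = 129. Then (α + 8)^3 - 129 = 0, i.e. α is a root of g(x) = (x + 8)^3 - 129 = x^3 + 24x^2 + 192x + 383. Since g(x) = h(x + 8) where h(x) = x^3 - 129, and h is irreducible over Q (because 129 is not a perfect cube, so h has no rational root, and a monic cubic with no rational root is irreducible), g is also irreducible (irreducibility is preserved under the substitution x → x + 8). Hence m_α(x) = x^3 + 24x^2 + 192x + 383.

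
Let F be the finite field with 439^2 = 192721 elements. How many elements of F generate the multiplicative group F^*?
There are φ(192720) = 46080 primitive elements

F_q^* is cyclic of order q - 1 = 192720. A cyclic group of order m has exactly φ(m) generators. Here m = 192720 = 2^4 · 3 · 5 · 11 · 73, so the number of primitive elements is φ(192720) = 46080.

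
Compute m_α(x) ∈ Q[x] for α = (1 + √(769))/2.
m_α(x) = x^2 - x - 192

From 2α - 1 = √(769), squaring gives (2α - 1)^2 = 769, i.e. 4α^2 - 4α + 1 = 769, so α^2 - α + (1 - 769)/4 = 0. Since 769 ≡ 1 (mod 4), (1 - 769)/4 = -192 ∈ Z. The polynomial x^2 - x - 192 has discriminant 1 - 4·(-192) = 769, which is not a perfect square in Q (d = 769 is squarefree and ≠ 1), so x^2 - x - 192 is irreducible over Q. It is the minimal polynomial of α.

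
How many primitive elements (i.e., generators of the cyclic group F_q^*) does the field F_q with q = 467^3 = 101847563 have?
There are φ(101847562) = 48032352 primitive elements

F_q^* is cyclic of order q - 1 = 101847562. A cyclic group of order m has exactly φ(m) generators. Here m = 101847562 = 2 · 19 · 233 · 11503, so the number of primitive elements is φ(101847562) = 48032352.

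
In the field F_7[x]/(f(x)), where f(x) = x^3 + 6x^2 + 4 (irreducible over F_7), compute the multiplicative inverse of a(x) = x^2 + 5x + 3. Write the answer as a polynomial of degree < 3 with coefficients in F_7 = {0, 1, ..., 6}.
a(x)^(-1) ≡ 3x^2 + 1 (mod f(x))

Since f is irreducible over F_7, F_7[x]/(f) is a field and a(x) ≠ 0 has an inverse. Apply the extended Euclidean algorithm to f(x) and a(x) in F_7[x]: f(x) = (x + 1)·a(x) + (6x + 1);  a(x) = (6x + 1)·(6x + 1) + (2). The last nonzero remainder is the constant 2 = gcd(f, a) in F_7. Back-substituting through the division chain expresses 2 = s(x)·a(x) + t(x)·f(x) with s(x) ≡ 6x^2 + 2 (mod f), so (6x^2 + 2)·a(x) ≡ 2 (mod f). Multiplying by 2^(-1) ≡ 4 in F_7 gives a(x)^(-1) ≡ 4·(6x^2 + 2) ≡ 3x^2 + 1 (mod f). Check: (x^2 + 5x + 3)·(3x^2 + 1) = 3x^4 + x^3 + 3x^2 + 5x + 3 ≡ 1 (mod x^3 + 6x^2 + 4).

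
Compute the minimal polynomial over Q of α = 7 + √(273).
m_α(x) = x^2 - 14x - 224

From α - 7 = √(273), squaring gives (α - 7)^2 = 273, i.e. α^2 - 14α + 49 = 273, so α^2 - 14α - 224 = 0. The discriminant of x^2 - 14x - 224 is (-14)^2 - 4·(-224) = 196 + 896 = 1092, and 4·(273) is not a perfect square in Q since 273 is squarefree and ≠ 1. Hence x^2 - 14x - 224 is irreducible over Q and is the minimal polynomial of α.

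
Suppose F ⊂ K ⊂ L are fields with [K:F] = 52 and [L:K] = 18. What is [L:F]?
[L:F] = 936

The tower law says that for any tower of field extensions F ⊂ K ⊂ L with finite degrees, [L:F] = [L:K] · [K:F]. Here this gives [L:F] = 18 · 52 = 936.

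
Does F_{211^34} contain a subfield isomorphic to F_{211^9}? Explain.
No: F_{211^9} is not a subfield of F_{211^34}

F_{p^m} embeds in F_{p^n} iff m | n. Here 9 ∤ 34 (since 34 = 3·9 + 7 with remainder 7 ≠ 0), so F_{211^9} is not a subfield of F_{211^34}. Equivalently: if it were, the tower law would give 9 = [F_{211^9}:F_211] dividing [F_{211^34}:F_211] = 34, contradiction.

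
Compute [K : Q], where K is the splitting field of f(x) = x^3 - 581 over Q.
[K : Q] = 6

The roots of x^3 - 581 are ∛581, ω∛581, ω^2∛581 where ω = e^(2πi/3) is a primitive cube root of unity, so K = Q(∛581, ω). Now [Q(∛581):Q] = 3 (since 581 is not a perfect cube, x^3 - 581 is irreducible) and [Q(ω):Q] = 2. Both 2 and 3 divide [K:Q], and [K:Q] ≤ 3·2 = 6, so [K:Q] = 6. (Equivalently: Q(∛581) ⊂ R but ω ∉ R, so [K : Q(∛581)] = 2.)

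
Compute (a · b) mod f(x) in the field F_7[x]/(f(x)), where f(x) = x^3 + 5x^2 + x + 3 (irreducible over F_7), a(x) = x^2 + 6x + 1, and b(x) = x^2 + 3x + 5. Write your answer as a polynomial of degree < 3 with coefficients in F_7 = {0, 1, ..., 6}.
a · b ≡ 3x^2 + 5x (mod f(x))

Multiply in F_7[x]: a(x)·b(x) = (x^2 + 6x + 1)·(x^2 + 3x + 5) = x^4 + 2x^3 + 3x^2 + 5x + 5. This has degree ≥ 3, so divide by f(x) over F_7: x^4 + 2x^3 + 3x^2 + 5x + 5 = (x + 4)·(x^3 + 5x^2 + x + 3) + (3x^2 + 5x). Hence a·b ≡ 3x^2 + 5x (mod f). (F_7[x]/(f) is a field with 7^3 = 343 elements since f is irreducible of degree 3.)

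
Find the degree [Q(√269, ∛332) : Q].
[Q(√269, ∛332) : Q] = 6

Let L = Q(√269, ∛332). Since Q(√269) ⊂ L and [Q(√269):Q] = 2, the tower law gives 2 | [L:Q]. Likewise Q(∛332) ⊂ L with [Q(∛332):Q] = 3 (because 332 is not a perfect cube), so 3 | [L:Q]. As gcd(2,3) = 1, [L:Q] is divisible by 6. Conversely L is generated over Q by √269 and ∛332, so [L:Q] ≤ 2·3 = 6. Therefore [Q(√269, ∛332) : Q] = 6.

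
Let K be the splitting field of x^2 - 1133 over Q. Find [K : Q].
[K : Q] = 2

f(x) = x^2 - 1133 factors as (x - √1133)(x + √1133). The splitting field is K = Q(√1133). Since 1133 is squarefree and > 1, it is not a perfect square, so x^2 - 1133 is irreducible over Q and [Q(√1133) : Q] = 2. Hence [K : Q] = 2.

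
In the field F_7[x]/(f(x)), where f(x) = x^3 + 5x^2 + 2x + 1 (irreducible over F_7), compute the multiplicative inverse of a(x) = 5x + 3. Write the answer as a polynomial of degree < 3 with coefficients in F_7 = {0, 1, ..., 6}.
a(x)^(-1) ≡ 2x^2 + 6x + 6 (mod f(x))

Since f is irreducible over F_7, F_7[x]/(f) is a field and a(x) ≠ 0 has an inverse. Apply the extended Euclidean algorithm to f(x) and a(x) in F_7[x]: f(x) = (3x^2 + 2x + 2)·a(x) + (2). The last nonzero remainder is the constant 2 = gcd(f, a) in F_7. Back-substituting through the division chain expresses 2 = s(x)·a(x) + t(x)·f(x) with s(x) ≡ 4x^2 + 5x + 5 (mod f), so (4x^2 + 5x + 5)·a(x) ≡ 2 (mod f). Multiplying by 2^(-1) ≡ 4 in F_7 gives a(x)^(-1) ≡ 4·(4x^2 + 5x + 5) ≡ 2x^2 + 6x + 6 (mod f). Check: (5x + 3)·(2x^2 + 6x + 6) = 3x^3 + x^2 + 6x + 4 ≡ 1 (mod x^3 + 5x^2 + 2x + 1).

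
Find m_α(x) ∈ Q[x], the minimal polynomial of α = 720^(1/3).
m_α(x) = x^3 - 720

α satisfies α^3 = 720, so x^3 - 720 annihilates α. By the rational root test, a rational root p/q (in lowest terms) of x^3 - 720 would satisfy p^3 = 720 q^3, forcing q = 1 and p^3 = 720; but 720 is not a perfect cube, contradiction. A monic cubic over Q with no rational root is irreducible (any nontrivial factorization would include a linear factor). Hence x^3 - 720 is the minimal polynomial of α, and in particular [Q(α):Q] = 3.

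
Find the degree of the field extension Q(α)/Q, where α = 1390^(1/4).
[Q(α):Q] = 4

α is a root of x^4 - 1390. By Eisenstein's criterion at the prime p = 2 (which divides the constant term 1390 but p^2 = 4 does not, since 1390 is squarefree), x^4 - 1390 is irreducible over Q. Hence [Q(α):Q] = 4.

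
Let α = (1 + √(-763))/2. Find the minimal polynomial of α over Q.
m_α(x) = x^2 - x + 191

From 2α - 1 = √(-763), squaring gives (2α - 1)^2 = -763, i.e. 4α^2 - 4α + 1 = -763, so α^2 - α + (1 + 763)/4 = 0. Since -763 ≡ 1 (mod 4), (1 + 763)/4 = 191 ∈ Z. The polynomial x^2 - x + 191 has discriminant 1 - 4·(191) = -763, which is not a perfect square in Q (d = -763 is squarefree and ≠ 1), so x^2 - x + 191 is irreducible over Q. It is the minimal polynomial of α.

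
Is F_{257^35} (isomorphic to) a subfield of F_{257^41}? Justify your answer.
No: F_{257^35} is not a subfield of F_{257^41}

F_{p^m} embeds in F_{p^n} iff m | n. Here 35 ∤ 41 (since 41 = 1·35 + 6 with remainder 6 ≠ 0), so F_{257^35} is not a subfield of F_{257^41}. Equivalently: if it were, the tower law would give 35 = [F_{257^35}:F_257] dividing [F_{257^41}:F_257] = 41, contradiction.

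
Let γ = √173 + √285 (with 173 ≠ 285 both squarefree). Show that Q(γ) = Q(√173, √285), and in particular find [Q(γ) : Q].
[Q(γ) : Q] = 4 (equivalently, Q(γ) = Q(√173, √285))

Obviously Q(γ) ⊆ Q(√173, √285), and [Q(√173, √285):Q] = 4 (since 173, 285 are distinct squarefree integers > 1 with 49305 not a perfect square). To show equality we compute the minimal polynomial of γ. From γ = √173 + √285: γ^2 = 173 + 2√(49305) + 285 = 458 + 2√(49305), so γ^2 - 458 = 2√(49305); squaring, (γ^2 - 458)^2 = 4·49305, i.e. γ^4 - 916γ^2 + 209764 - 197220 = 0, i.e. γ^4 - 916γ^2 + 12544 = 0. So γ is a root of x^4 - 916x^2 + 12544. This polynomial is irreducible over Q: it has no rational root (each ±√173 ± √285 is irrational), and any factorization into two quadratics over Q would force √(49305) ∈ Q (pairing opposite roots) or √173, √285 ∈ Q (other pairings), all impossible. Hence [Q(γ):Q] = 4 = [Q(√173, √285):Q], so Q(γ) = Q(√173, √285).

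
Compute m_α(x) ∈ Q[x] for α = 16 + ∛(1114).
m_α(x) = x^3 - 48x^2 + 768x - 5210

Set β = α - 16 = ∛(1114), so β^3 = 1114. Then (α - 16)^3 - 1114 = 0, i.e. α is a root of g(x) = (x - 16)^3 - 1114 = x^3 - 48x^2 + 768x - 5210. Since g(x) = h(x - 16) where h(x) = x^3 - 1114, and h is irreducible over Q (because 1114 is not a perfect cube, so h has no rational root, and a monic cubic with no rational root is irreducible), g is also irreducible (irreducibility is preserved under the substitution x → x - 16). Hence m_α(x) = x^3 - 48x^2 + 768x - 5210.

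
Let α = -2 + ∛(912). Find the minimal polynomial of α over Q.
m_α(x) = x^3 + 6x^2 + 12x - 904

Set β = α + 2 = ∛(912), so β^3 = 912. Then (α + 2)^3 - 912 = 0, i.e. α is a root of g(x) = (x + 2)^3 - 912 = x^3 + 6x^2 + 12x - 904. Since g(x) = h(x + 2) where h(x) = x^3 - 912, and h is irreducible over Q (because 912 is not a perfect cube, so h has no rational root, and a monic cubic with no rational root is irreducible), g is also irreducible (irreducibility is preserved under the substitution x → x + 2). Hence m_α(x) = x^3 + 6x^2 + 12x - 904.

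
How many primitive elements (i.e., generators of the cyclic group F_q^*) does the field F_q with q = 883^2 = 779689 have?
There are φ(779688) = 193536 primitive elements

F_q^* is cyclic of order q - 1 = 779688. A cyclic group of order m has exactly φ(m) generators. Here m = 779688 = 2^3 · 3^2 · 7^2 · 13 · 17, so the number of primitive elements is φ(779688) = 193536.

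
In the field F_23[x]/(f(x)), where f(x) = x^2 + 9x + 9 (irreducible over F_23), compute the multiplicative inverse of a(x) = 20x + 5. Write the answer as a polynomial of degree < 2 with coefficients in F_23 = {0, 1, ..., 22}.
a(x)^(-1) ≡ 17x + 5 (mod f(x))

Since f is irreducible over F_23, F_23[x]/(f) is a field and a(x) ≠ 0 has an inverse. Apply the extended Euclidean algorithm to f(x) and a(x) in F_23[x]: f(x) = (15x + 22)·a(x) + (14). The last nonzero remainder is the constant 14 = gcd(f, a) in F_23. Back-substituting through the division chain expresses 14 = s(x)·a(x) + t(x)·f(x) with s(x) ≡ 8x + 1 (mod f), so (8x + 1)·a(x) ≡ 14 (mod f). Multiplying by 14^(-1) ≡ 5 in F_23 gives a(x)^(-1) ≡ 5·(8x + 1) ≡ 17x + 5 (mod f). Check: (20x + 5)·(17x + 5) = 18x^2 + x + 2 ≡ 1 (mod x^2 + 9x + 9).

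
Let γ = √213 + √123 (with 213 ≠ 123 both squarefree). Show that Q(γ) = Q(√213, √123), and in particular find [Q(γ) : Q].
[Q(γ) : Q] = 4 (equivalently, Q(γ) = Q(√213, √123))

Obviously Q(γ) ⊆ Q(√213, √123), and [Q(√213, √123):Q] = 4 (since 213, 123 are distinct squarefree integers > 1 with 26199 not a perfect square). To show equality we compute the minimal polynomial of γ. From γ = √213 + √123: γ^2 = 213 + 2√(26199) + 123 = 336 + 2√(26199), so γ^2 - 336 = 2√(26199); squaring, (γ^2 - 336)^2 = 4·26199, i.e. γ^4 - 672γ^2 + 112896 - 104796 = 0, i.e. γ^4 - 672γ^2 + 8100 = 0. So γ is a root of x^4 - 672x^2 + 8100. This polynomial is irreducible over Q: it has no rational root (each ±√213 ± √123 is irrational), and any factorization into two quadratics over Q would force √(26199) ∈ Q (pairing opposite roots) or √213, √123 ∈ Q (other pairings), all impossible. Hence [Q(γ):Q] = 4 = [Q(√213, √123):Q], so Q(γ) = Q(√213, √123).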